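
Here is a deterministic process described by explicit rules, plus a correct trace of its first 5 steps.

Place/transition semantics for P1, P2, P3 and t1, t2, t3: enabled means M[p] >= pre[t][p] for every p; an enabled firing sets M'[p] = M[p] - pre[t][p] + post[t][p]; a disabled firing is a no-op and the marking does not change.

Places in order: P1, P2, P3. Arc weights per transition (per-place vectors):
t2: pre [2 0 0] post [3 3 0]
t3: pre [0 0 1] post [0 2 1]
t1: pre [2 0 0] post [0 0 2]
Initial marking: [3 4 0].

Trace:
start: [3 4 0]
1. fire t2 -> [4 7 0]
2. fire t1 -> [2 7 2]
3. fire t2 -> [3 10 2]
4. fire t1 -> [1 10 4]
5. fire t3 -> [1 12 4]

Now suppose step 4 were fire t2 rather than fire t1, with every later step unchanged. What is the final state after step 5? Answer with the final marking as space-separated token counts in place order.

4 15 2

(re-executing from step 4 with the substitution; state before step 4: [3 10 2])
4. fire t2 -> [4 13 2]
5. fire t3 -> [4 15 2]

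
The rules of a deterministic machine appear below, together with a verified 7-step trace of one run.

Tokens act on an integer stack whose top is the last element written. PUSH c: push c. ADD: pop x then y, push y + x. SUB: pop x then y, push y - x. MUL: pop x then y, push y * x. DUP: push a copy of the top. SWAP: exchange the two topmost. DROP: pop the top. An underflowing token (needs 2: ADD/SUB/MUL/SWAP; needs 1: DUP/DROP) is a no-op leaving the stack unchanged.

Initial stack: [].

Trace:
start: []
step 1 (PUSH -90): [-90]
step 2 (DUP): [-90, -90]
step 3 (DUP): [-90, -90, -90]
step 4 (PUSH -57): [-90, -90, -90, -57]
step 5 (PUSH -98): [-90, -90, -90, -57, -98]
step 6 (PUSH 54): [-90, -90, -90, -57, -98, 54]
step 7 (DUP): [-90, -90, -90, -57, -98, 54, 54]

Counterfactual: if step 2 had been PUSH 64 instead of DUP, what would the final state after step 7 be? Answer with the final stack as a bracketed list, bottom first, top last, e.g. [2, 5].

[-90, 64, 64, -57, -98, 54, 54]

(re-executing from step 2 with the substitution; state before step 2: [-90])
step 2 (PUSH 64): [-90, 64]
step 3 (DUP): [-90, 64, 64]
step 4 (PUSH -57): [-90, 64, 64, -57]
step 5 (PUSH -98): [-90, 64, 64, -57, -98]
step 6 (PUSH 54): [-90, 64, 64, -57, -98, 54]
step 7 (DUP): [-90, 64, 64, -57, -98, 54, 54]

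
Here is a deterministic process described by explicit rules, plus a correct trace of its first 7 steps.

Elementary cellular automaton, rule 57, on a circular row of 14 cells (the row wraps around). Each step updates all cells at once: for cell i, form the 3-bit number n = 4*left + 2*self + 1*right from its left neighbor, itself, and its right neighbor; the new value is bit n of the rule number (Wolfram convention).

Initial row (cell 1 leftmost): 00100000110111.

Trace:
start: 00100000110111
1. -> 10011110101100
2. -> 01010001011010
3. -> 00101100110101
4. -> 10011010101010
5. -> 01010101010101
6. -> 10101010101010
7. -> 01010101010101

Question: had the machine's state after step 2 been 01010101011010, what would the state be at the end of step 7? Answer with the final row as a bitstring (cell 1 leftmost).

state after step 2 := 01010101011010
3. -> 00101010110101
4. -> 10010101101010
5. -> 01001011010101
6. -> 10100110101010
7. -> 01010101010101

01010101010101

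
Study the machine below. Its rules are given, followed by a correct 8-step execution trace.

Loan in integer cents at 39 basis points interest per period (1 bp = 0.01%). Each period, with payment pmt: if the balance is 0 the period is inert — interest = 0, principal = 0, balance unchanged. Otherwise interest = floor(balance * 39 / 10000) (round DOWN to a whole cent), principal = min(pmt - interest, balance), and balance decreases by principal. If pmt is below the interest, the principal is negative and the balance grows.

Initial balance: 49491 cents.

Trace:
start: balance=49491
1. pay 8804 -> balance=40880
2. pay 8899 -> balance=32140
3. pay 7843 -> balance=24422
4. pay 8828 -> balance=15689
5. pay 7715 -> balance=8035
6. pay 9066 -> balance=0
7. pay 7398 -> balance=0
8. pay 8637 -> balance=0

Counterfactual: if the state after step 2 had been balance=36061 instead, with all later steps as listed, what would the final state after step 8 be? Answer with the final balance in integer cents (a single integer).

state after step 2 := balance=36061
3. pay 7843 -> balance=28358
4. pay 8828 -> balance=19640
5. pay 7715 -> balance=12001
6. pay 9066 -> balance=2981
7. pay 7398 -> balance=0
8. pay 8637 -> balance=0

0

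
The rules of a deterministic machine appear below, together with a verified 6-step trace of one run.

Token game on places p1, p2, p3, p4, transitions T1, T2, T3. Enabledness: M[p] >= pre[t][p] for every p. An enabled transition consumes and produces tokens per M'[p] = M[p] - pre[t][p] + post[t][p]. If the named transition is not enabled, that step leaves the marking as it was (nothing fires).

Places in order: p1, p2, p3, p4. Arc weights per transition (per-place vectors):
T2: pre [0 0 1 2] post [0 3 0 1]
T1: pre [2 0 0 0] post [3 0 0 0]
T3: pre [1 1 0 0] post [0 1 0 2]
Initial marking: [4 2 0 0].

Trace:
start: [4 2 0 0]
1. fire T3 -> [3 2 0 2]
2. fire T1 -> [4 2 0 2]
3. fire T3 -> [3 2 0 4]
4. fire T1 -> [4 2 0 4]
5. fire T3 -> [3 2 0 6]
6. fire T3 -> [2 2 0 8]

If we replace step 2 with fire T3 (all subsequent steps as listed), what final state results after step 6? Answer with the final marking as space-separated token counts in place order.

(re-executing from step 2 with the substitution; state before step 2: [3 2 0 2])
2. fire T3 -> [2 2 0 4]
3. fire T3 -> [1 2 0 6]
4. fire T1 -> [1 2 0 6]
5. fire T3 -> [0 2 0 8]
6. fire T3 -> [0 2 0 8]

0 2 0 8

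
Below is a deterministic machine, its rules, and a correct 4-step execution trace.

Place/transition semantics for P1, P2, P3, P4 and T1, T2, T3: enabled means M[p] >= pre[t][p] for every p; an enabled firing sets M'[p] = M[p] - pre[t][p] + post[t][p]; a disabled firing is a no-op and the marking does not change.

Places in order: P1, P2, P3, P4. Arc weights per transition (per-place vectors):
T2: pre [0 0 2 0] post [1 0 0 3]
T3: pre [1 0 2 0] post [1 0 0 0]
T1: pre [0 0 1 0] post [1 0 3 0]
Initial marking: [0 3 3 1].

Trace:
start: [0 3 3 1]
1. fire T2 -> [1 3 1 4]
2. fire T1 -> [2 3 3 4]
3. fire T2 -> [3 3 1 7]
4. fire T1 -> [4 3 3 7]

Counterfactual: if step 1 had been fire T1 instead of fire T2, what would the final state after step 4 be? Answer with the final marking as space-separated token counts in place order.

4 3 7 4

(re-executing from step 1 with the substitution; state before step 1: [0 3 3 1])
1. fire T1 -> [1 3 5 1]
2. fire T1 -> [2 3 7 1]
3. fire T2 -> [3 3 5 4]
4. fire T1 -> [4 3 7 4]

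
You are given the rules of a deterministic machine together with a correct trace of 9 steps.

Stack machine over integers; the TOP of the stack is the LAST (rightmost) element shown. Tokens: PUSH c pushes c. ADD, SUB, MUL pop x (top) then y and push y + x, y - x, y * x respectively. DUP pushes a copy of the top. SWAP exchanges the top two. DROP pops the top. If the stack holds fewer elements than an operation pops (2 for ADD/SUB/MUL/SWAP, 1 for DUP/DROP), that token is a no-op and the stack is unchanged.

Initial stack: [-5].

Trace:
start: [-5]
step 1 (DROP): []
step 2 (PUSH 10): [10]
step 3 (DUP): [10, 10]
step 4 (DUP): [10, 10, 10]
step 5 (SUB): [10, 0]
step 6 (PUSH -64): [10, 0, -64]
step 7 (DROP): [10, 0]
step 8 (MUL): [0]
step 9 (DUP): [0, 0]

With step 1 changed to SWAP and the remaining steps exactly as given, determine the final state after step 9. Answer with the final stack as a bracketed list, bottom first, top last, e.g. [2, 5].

[-5, 0, 0]

(re-executing from step 1 with the substitution; state before step 1: [-5])
step 1 (SWAP): [-5]
step 2 (PUSH 10): [-5, 10]
step 3 (DUP): [-5, 10, 10]
step 4 (DUP): [-5, 10, 10, 10]
step 5 (SUB): [-5, 10, 0]
step 6 (PUSH -64): [-5, 10, 0, -64]
step 7 (DROP): [-5, 10, 0]
step 8 (MUL): [-5, 0]
step 9 (DUP): [-5, 0, 0]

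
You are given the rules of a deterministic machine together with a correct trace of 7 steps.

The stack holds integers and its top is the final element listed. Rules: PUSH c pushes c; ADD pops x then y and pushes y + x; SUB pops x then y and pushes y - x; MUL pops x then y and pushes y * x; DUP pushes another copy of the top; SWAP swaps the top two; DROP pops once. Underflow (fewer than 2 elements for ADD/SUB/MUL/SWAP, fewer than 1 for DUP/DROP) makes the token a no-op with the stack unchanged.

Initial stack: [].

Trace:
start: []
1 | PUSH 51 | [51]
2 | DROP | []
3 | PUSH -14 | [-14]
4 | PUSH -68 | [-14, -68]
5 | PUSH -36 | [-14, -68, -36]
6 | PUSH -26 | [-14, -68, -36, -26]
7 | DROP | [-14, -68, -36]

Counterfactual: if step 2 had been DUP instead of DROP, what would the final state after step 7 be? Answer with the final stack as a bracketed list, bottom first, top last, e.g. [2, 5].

(re-executing from step 2 with the substitution; state before step 2: [51])
2 | DUP | [51, 51]
3 | PUSH -14 | [51, 51, -14]
4 | PUSH -68 | [51, 51, -14, -68]
5 | PUSH -36 | [51, 51, -14, -68, -36]
6 | PUSH -26 | [51, 51, -14, -68, -36, -26]
7 | DROP | [51, 51, -14, -68, -36]

[51, 51, -14, -68, -36]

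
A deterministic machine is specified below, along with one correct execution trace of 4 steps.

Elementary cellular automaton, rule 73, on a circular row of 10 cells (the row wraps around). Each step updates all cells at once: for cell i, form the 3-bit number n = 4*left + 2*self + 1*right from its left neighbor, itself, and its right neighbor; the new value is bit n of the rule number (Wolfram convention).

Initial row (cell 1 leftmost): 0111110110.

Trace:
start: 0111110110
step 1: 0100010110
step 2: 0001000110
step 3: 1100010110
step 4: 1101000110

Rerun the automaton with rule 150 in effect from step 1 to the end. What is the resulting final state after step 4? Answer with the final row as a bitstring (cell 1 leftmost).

1100001110

(re-executing steps 1..4 under rule 150; state before step 1: 0111110110)
step 1: 1011100001
step 2: 0001010010
step 3: 0011011111
step 4: 1100001110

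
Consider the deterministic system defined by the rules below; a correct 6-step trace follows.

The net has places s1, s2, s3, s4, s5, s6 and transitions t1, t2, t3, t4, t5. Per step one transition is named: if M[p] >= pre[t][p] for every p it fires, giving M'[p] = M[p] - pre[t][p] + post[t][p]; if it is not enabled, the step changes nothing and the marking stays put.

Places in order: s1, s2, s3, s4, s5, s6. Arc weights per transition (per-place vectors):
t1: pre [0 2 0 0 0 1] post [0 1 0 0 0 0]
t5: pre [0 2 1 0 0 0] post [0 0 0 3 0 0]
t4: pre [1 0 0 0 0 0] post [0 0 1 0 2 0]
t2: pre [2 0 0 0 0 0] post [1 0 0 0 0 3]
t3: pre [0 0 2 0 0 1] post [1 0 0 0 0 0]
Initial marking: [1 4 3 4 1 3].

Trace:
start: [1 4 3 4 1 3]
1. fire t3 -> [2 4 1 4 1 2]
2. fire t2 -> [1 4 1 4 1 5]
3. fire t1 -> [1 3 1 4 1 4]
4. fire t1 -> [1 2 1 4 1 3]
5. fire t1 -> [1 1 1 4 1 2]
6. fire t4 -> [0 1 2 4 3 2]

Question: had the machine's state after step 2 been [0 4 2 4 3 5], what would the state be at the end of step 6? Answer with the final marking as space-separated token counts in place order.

state after step 2 := [0 4 2 4 3 5]
3. fire t1 -> [0 3 2 4 3 4]
4. fire t1 -> [0 2 2 4 3 3]
5. fire t1 -> [0 1 2 4 3 2]
6. fire t4 -> [0 1 2 4 3 2]

0 1 2 4 3 2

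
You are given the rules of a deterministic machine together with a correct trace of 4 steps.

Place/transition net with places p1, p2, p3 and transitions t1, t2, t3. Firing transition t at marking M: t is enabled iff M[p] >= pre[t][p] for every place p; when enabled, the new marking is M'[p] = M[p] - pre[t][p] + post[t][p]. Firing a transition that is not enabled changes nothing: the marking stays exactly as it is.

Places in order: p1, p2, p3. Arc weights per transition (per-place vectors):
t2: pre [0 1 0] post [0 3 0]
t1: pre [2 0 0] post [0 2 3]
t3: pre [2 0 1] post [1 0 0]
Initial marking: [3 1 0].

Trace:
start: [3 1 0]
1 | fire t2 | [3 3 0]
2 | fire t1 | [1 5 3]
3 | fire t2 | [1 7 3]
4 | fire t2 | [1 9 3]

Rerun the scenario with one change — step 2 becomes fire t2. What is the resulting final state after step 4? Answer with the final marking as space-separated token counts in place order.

3 9 0

(re-executing from step 2 with the substitution; state before step 2: [3 3 0])
2 | fire t2 | [3 5 0]
3 | fire t2 | [3 7 0]
4 | fire t2 | [3 9 0]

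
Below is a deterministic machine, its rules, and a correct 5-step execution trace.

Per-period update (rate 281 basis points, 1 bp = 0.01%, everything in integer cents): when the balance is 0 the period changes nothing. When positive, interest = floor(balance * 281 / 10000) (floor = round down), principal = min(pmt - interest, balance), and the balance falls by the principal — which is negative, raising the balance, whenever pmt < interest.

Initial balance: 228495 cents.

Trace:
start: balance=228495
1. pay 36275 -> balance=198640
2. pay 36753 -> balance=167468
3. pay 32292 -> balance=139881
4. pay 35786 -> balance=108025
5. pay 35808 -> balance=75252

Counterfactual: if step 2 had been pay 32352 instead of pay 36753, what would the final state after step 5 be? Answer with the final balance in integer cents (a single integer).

80035

(re-executing from step 2 with the substitution; state before step 2: balance=198640)
2. pay 32352 -> balance=171869
3. pay 32292 -> balance=144406
4. pay 35786 -> balance=112677
5. pay 35808 -> balance=80035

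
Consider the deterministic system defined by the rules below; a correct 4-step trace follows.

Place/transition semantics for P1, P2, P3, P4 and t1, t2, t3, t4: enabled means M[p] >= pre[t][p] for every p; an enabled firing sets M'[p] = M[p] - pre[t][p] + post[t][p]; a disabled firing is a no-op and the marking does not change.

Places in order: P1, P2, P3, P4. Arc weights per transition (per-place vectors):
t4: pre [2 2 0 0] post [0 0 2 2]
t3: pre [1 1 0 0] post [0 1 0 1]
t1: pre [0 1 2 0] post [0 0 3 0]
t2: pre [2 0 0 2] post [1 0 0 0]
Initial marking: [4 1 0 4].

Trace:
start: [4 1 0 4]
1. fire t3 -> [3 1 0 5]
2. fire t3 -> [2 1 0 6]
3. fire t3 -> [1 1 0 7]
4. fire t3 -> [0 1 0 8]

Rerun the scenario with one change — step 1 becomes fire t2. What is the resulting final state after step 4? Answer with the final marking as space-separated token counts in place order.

0 1 0 5

(re-executing from step 1 with the substitution; state before step 1: [4 1 0 4])
1. fire t2 -> [3 1 0 2]
2. fire t3 -> [2 1 0 3]
3. fire t3 -> [1 1 0 4]
4. fire t3 -> [0 1 0 5]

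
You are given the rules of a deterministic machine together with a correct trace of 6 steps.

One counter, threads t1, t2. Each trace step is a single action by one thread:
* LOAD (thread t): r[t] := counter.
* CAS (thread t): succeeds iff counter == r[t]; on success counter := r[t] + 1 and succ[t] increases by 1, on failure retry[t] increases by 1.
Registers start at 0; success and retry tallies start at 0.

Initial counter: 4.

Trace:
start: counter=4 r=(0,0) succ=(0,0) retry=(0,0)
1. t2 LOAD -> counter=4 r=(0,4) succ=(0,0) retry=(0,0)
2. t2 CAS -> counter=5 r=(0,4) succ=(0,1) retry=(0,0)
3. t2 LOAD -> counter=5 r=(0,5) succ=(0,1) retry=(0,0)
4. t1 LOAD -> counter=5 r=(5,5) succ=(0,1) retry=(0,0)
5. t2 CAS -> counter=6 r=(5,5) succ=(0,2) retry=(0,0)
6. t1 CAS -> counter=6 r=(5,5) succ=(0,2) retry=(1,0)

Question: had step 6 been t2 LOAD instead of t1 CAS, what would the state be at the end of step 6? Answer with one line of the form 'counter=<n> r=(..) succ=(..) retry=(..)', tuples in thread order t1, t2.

(re-executing from step 6 with the substitution; state before step 6: counter=6 r=(5,5) succ=(0,2) retry=(0,0))
6. t2 LOAD -> counter=6 r=(5,6) succ=(0,2) retry=(0,0)

counter=6 r=(5,6) succ=(0,2) retry=(0,0)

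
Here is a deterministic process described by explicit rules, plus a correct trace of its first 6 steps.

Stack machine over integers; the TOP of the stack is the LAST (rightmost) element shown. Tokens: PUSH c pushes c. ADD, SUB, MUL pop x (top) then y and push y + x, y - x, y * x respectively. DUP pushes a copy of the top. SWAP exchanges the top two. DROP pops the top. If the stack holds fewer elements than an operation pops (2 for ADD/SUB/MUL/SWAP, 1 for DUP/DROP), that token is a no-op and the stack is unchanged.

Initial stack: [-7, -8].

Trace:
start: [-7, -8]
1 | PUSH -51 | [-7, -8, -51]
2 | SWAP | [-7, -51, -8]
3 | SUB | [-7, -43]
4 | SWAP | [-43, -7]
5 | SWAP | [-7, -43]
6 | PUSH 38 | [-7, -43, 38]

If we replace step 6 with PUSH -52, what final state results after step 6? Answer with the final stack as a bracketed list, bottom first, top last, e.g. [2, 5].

[-7, -43, -52]

(re-executing from step 6 with the substitution; state before step 6: [-7, -43])
6 | PUSH -52 | [-7, -43, -52]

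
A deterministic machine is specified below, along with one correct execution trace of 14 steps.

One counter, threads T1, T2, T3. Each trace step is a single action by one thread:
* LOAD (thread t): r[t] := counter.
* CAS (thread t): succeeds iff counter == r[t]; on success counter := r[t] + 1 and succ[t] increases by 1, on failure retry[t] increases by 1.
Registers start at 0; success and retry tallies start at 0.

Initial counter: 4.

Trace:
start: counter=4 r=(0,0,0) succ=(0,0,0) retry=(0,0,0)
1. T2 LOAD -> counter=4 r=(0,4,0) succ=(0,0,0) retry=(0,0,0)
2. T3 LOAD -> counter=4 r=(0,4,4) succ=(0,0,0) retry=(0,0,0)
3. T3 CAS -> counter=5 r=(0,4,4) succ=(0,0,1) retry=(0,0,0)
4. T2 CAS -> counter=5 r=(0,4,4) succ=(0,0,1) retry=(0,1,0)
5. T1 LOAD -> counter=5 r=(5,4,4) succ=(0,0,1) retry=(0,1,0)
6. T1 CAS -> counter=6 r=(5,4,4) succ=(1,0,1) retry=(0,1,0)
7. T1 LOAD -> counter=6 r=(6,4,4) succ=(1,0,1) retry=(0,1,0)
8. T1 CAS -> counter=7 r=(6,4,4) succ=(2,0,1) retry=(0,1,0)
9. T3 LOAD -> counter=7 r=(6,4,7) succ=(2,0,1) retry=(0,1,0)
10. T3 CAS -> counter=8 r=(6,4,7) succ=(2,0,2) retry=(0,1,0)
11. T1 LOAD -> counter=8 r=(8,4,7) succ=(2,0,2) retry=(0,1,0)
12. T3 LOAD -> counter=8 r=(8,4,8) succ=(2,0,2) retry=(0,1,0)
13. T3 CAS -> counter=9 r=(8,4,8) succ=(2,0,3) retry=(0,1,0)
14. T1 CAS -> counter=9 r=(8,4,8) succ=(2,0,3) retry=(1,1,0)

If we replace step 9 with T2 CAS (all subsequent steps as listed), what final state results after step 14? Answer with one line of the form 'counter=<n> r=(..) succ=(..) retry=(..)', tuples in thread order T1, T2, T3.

counter=8 r=(7,4,7) succ=(2,0,2) retry=(1,2,1)

(re-executing from step 9 with the substitution; state before step 9: counter=7 r=(6,4,4) succ=(2,0,1) retry=(0,1,0))
9. T2 CAS -> counter=7 r=(6,4,4) succ=(2,0,1) retry=(0,2,0)
10. T3 CAS -> counter=7 r=(6,4,4) succ=(2,0,1) retry=(0,2,1)
11. T1 LOAD -> counter=7 r=(7,4,4) succ=(2,0,1) retry=(0,2,1)
12. T3 LOAD -> counter=7 r=(7,4,7) succ=(2,0,1) retry=(0,2,1)
13. T3 CAS -> counter=8 r=(7,4,7) succ=(2,0,2) retry=(0,2,1)
14. T1 CAS -> counter=8 r=(7,4,7) succ=(2,0,2) retry=(1,2,1)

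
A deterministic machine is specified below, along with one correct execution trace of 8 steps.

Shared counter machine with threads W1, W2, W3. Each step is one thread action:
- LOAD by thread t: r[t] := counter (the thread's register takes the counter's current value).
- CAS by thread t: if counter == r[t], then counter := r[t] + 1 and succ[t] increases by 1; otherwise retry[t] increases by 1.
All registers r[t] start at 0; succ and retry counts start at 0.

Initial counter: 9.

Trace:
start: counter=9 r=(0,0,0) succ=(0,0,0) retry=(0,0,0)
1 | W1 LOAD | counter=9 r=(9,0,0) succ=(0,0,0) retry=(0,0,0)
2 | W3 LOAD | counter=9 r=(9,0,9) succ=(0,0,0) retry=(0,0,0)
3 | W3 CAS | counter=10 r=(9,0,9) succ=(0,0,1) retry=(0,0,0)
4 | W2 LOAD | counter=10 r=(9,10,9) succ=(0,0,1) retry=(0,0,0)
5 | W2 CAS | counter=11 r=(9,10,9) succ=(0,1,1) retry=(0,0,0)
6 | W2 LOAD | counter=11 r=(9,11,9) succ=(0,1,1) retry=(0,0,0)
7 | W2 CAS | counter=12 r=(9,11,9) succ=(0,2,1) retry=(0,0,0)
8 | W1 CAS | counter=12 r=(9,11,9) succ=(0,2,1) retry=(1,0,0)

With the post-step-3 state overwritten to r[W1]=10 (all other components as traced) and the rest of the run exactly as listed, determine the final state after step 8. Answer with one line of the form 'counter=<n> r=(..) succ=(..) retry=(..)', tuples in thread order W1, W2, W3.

state after step 3 := counter=10 r=(10,0,9) succ=(0,0,1) retry=(0,0,0)
4 | W2 LOAD | counter=10 r=(10,10,9) succ=(0,0,1) retry=(0,0,0)
5 | W2 CAS | counter=11 r=(10,10,9) succ=(0,1,1) retry=(0,0,0)
6 | W2 LOAD | counter=11 r=(10,11,9) succ=(0,1,1) retry=(0,0,0)
7 | W2 CAS | counter=12 r=(10,11,9) succ=(0,2,1) retry=(0,0,0)
8 | W1 CAS | counter=12 r=(10,11,9) succ=(0,2,1) retry=(1,0,0)

counter=12 r=(10,11,9) succ=(0,2,1) retry=(1,0,0)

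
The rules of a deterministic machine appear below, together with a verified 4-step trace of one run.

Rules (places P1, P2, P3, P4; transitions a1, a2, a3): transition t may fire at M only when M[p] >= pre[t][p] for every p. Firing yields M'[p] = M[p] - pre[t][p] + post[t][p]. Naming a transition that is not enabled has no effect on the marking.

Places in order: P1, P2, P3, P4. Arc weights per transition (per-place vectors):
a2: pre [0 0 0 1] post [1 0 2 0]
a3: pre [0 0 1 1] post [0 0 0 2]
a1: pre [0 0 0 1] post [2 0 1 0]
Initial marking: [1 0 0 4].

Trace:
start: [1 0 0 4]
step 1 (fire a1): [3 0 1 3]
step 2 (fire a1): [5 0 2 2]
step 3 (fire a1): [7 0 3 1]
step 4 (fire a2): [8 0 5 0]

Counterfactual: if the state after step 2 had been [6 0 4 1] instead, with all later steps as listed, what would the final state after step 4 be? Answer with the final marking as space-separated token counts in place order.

8 0 5 0

state after step 2 := [6 0 4 1]
step 3 (fire a1): [8 0 5 0]
step 4 (fire a2): [8 0 5 0]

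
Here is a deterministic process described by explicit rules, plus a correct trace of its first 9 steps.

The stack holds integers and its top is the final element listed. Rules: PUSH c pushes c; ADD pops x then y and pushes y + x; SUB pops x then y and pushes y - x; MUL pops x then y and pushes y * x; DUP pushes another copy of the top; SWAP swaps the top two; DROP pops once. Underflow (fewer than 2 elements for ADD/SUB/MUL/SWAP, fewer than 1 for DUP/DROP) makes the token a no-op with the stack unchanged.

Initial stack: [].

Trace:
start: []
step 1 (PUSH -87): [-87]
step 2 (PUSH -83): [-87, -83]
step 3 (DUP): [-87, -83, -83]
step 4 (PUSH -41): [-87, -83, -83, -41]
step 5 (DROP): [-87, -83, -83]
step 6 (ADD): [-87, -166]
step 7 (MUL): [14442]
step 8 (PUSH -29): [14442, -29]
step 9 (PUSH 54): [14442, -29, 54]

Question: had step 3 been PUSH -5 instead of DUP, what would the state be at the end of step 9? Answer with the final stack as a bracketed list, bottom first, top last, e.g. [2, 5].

(re-executing from step 3 with the substitution; state before step 3: [-87, -83])
step 3 (PUSH -5): [-87, -83, -5]
step 4 (PUSH -41): [-87, -83, -5, -41]
step 5 (DROP): [-87, -83, -5]
step 6 (ADD): [-87, -88]
step 7 (MUL): [7656]
step 8 (PUSH -29): [7656, -29]
step 9 (PUSH 54): [7656, -29, 54]

[7656, -29, 54]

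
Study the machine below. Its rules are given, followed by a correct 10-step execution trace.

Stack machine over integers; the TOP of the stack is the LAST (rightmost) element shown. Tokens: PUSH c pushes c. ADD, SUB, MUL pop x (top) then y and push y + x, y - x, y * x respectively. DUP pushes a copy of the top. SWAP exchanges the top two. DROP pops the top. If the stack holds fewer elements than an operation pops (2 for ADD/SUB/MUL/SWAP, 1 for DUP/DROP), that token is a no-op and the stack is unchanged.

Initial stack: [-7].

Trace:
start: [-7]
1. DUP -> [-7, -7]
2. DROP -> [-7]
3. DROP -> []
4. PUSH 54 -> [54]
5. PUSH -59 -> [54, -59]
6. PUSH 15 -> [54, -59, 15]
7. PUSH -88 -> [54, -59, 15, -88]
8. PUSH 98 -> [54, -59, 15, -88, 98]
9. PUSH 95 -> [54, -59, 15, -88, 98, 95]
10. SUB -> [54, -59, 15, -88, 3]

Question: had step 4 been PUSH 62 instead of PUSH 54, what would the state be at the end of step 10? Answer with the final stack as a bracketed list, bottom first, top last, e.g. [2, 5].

[62, -59, 15, -88, 3]

(re-executing from step 4 with the substitution; state before step 4: [])
4. PUSH 62 -> [62]
5. PUSH -59 -> [62, -59]
6. PUSH 15 -> [62, -59, 15]
7. PUSH -88 -> [62, -59, 15, -88]
8. PUSH 98 -> [62, -59, 15, -88, 98]
9. PUSH 95 -> [62, -59, 15, -88, 98, 95]
10. SUB -> [62, -59, 15, -88, 3]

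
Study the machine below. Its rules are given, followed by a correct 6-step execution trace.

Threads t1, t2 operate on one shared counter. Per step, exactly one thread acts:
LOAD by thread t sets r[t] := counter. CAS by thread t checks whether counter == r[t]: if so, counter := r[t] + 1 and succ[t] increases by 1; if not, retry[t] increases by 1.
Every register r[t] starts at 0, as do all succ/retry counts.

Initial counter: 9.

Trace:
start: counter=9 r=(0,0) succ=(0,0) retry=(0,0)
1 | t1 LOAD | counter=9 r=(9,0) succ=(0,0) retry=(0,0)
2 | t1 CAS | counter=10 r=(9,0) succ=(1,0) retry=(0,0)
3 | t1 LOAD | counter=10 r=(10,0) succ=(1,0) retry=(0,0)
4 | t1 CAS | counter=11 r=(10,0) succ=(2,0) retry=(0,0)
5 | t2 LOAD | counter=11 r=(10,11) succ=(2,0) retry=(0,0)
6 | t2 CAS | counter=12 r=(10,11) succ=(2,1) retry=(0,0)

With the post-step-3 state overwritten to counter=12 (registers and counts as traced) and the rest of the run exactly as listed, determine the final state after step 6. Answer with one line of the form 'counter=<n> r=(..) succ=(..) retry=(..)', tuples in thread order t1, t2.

state after step 3 := counter=12 r=(10,0) succ=(1,0) retry=(0,0)
4 | t1 CAS | counter=12 r=(10,0) succ=(1,0) retry=(1,0)
5 | t2 LOAD | counter=12 r=(10,12) succ=(1,0) retry=(1,0)
6 | t2 CAS | counter=13 r=(10,12) succ=(1,1) retry=(1,0)

counter=13 r=(10,12) succ=(1,1) retry=(1,0)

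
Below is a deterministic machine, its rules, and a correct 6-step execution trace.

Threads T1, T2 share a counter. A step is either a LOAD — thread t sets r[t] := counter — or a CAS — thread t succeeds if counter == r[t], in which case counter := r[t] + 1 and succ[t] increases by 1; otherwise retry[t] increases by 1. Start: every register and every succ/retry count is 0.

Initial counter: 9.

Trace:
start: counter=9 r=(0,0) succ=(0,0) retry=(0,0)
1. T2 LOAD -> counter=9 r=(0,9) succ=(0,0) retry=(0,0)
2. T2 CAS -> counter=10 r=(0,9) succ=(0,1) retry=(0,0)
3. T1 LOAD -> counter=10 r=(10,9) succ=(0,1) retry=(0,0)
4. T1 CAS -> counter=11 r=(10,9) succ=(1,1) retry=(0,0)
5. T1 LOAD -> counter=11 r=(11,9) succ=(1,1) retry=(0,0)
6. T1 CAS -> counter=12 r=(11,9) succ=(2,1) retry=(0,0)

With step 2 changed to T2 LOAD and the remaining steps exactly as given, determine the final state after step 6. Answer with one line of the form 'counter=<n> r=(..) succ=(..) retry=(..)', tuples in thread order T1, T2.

counter=11 r=(10,9) succ=(2,0) retry=(0,0)

(re-executing from step 2 with the substitution; state before step 2: counter=9 r=(0,9) succ=(0,0) retry=(0,0))
2. T2 LOAD -> counter=9 r=(0,9) succ=(0,0) retry=(0,0)
3. T1 LOAD -> counter=9 r=(9,9) succ=(0,0) retry=(0,0)
4. T1 CAS -> counter=10 r=(9,9) succ=(1,0) retry=(0,0)
5. T1 LOAD -> counter=10 r=(10,9) succ=(1,0) retry=(0,0)
6. T1 CAS -> counter=11 r=(10,9) succ=(2,0) retry=(0,0)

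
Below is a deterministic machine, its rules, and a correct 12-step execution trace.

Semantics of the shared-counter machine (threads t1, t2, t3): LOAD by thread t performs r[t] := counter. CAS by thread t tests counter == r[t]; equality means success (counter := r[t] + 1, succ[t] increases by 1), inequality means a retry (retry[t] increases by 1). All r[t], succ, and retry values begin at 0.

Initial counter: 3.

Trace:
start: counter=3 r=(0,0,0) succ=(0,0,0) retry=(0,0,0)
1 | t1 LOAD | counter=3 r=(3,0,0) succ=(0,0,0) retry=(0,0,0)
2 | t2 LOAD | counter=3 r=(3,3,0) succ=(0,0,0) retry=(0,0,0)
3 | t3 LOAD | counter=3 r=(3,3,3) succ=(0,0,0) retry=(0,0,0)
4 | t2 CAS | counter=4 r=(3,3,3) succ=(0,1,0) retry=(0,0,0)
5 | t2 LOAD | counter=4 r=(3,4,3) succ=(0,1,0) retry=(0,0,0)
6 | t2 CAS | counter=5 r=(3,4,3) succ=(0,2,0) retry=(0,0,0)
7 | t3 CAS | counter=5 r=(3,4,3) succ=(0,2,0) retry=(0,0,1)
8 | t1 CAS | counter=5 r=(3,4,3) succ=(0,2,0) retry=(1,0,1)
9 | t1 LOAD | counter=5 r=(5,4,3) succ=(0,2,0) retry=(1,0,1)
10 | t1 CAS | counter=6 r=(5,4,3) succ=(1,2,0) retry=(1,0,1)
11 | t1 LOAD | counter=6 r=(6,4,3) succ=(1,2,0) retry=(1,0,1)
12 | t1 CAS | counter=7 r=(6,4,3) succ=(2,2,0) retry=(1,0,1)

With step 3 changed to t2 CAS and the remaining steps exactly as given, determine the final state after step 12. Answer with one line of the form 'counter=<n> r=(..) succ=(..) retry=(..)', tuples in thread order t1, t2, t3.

(re-executing from step 3 with the substitution; state before step 3: counter=3 r=(3,3,0) succ=(0,0,0) retry=(0,0,0))
3 | t2 CAS | counter=4 r=(3,3,0) succ=(0,1,0) retry=(0,0,0)
4 | t2 CAS | counter=4 r=(3,3,0) succ=(0,1,0) retry=(0,1,0)
5 | t2 LOAD | counter=4 r=(3,4,0) succ=(0,1,0) retry=(0,1,0)
6 | t2 CAS | counter=5 r=(3,4,0) succ=(0,2,0) retry=(0,1,0)
7 | t3 CAS | counter=5 r=(3,4,0) succ=(0,2,0) retry=(0,1,1)
8 | t1 CAS | counter=5 r=(3,4,0) succ=(0,2,0) retry=(1,1,1)
9 | t1 LOAD | counter=5 r=(5,4,0) succ=(0,2,0) retry=(1,1,1)
10 | t1 CAS | counter=6 r=(5,4,0) succ=(1,2,0) retry=(1,1,1)
11 | t1 LOAD | counter=6 r=(6,4,0) succ=(1,2,0) retry=(1,1,1)
12 | t1 CAS | counter=7 r=(6,4,0) succ=(2,2,0) retry=(1,1,1)

counter=7 r=(6,4,0) succ=(2,2,0) retry=(1,1,1)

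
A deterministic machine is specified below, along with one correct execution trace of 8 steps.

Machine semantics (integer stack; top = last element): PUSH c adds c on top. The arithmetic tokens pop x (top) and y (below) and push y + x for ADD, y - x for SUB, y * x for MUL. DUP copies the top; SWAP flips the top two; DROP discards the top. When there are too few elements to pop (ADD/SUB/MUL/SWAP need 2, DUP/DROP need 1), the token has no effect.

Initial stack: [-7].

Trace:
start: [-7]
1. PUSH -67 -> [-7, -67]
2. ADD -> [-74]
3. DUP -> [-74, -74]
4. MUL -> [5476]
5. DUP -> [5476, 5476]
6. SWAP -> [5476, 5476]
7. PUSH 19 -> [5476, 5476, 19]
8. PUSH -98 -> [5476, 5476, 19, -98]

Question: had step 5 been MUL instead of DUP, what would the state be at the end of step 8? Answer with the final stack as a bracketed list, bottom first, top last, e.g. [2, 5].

(re-executing from step 5 with the substitution; state before step 5: [5476])
5. MUL -> [5476]
6. SWAP -> [5476]
7. PUSH 19 -> [5476, 19]
8. PUSH -98 -> [5476, 19, -98]

[5476, 19, -98]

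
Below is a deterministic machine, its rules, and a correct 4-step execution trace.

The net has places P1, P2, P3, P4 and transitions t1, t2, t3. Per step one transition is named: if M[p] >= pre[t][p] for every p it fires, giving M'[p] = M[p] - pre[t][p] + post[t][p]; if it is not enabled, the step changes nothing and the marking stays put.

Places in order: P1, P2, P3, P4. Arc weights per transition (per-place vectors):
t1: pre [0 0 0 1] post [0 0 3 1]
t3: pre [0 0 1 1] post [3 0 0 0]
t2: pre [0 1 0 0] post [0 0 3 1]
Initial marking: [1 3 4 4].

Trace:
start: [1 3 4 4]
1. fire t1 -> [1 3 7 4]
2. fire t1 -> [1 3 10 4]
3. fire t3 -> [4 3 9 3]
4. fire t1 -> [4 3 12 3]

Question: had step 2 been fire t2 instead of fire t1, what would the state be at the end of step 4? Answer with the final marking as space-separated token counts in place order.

4 2 12 4

(re-executing from step 2 with the substitution; state before step 2: [1 3 7 4])
2. fire t2 -> [1 2 10 5]
3. fire t3 -> [4 2 9 4]
4. fire t1 -> [4 2 12 4]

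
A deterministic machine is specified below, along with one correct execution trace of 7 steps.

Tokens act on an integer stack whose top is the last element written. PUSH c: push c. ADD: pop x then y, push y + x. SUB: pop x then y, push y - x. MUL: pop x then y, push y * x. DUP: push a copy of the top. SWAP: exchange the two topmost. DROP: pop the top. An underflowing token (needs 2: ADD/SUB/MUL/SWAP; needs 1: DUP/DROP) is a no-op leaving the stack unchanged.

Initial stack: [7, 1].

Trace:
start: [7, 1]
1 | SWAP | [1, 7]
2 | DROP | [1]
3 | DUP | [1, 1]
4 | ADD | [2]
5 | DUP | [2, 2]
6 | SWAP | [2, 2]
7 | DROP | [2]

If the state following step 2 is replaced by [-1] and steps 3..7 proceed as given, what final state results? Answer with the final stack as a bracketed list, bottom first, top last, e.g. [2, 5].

[-2]

state after step 2 := [-1]
3 | DUP | [-1, -1]
4 | ADD | [-2]
5 | DUP | [-2, -2]
6 | SWAP | [-2, -2]
7 | DROP | [-2]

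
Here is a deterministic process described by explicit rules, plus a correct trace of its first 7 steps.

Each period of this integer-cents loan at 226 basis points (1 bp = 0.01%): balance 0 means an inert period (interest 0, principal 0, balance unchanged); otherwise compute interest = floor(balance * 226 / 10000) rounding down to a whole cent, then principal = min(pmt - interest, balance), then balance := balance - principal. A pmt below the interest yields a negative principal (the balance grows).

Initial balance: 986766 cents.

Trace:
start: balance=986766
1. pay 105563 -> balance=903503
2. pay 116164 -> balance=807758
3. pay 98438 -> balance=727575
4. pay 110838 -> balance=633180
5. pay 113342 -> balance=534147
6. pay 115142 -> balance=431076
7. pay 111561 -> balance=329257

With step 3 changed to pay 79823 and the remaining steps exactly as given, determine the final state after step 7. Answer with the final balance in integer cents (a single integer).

349613

(re-executing from step 3 with the substitution; state before step 3: balance=807758)
3. pay 79823 -> balance=746190
4. pay 110838 -> balance=652215
5. pay 113342 -> balance=553613
6. pay 115142 -> balance=450982
7. pay 111561 -> balance=349613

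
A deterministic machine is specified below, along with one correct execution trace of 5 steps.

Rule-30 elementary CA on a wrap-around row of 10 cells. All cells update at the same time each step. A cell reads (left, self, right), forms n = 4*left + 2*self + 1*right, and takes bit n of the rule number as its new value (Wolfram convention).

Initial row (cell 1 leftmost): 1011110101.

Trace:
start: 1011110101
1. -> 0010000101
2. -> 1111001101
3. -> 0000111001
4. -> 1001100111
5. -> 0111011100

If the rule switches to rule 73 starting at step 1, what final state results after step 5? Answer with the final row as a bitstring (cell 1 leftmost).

(re-executing steps 1..5 under rule 73; state before step 1: 1011110101)
1. -> 1010010001
2. -> 1000000101
3. -> 1011110001
4. -> 1010010101
5. -> 1000000001

1000000001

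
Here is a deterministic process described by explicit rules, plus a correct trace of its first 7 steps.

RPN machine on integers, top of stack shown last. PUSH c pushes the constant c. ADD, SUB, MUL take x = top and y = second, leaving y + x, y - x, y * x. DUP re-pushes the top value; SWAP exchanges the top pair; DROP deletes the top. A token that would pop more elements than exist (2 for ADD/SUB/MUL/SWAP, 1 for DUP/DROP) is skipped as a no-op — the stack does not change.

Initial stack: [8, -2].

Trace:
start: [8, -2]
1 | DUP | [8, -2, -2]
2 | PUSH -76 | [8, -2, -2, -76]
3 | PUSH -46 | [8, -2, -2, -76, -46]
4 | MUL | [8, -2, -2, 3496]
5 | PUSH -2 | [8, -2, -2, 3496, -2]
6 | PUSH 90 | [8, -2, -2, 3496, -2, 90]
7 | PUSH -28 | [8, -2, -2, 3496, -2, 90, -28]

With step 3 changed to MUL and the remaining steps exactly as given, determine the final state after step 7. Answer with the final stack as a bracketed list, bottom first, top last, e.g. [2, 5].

[8, -304, -2, 90, -28]

(re-executing from step 3 with the substitution; state before step 3: [8, -2, -2, -76])
3 | MUL | [8, -2, 152]
4 | MUL | [8, -304]
5 | PUSH -2 | [8, -304, -2]
6 | PUSH 90 | [8, -304, -2, 90]
7 | PUSH -28 | [8, -304, -2, 90, -28]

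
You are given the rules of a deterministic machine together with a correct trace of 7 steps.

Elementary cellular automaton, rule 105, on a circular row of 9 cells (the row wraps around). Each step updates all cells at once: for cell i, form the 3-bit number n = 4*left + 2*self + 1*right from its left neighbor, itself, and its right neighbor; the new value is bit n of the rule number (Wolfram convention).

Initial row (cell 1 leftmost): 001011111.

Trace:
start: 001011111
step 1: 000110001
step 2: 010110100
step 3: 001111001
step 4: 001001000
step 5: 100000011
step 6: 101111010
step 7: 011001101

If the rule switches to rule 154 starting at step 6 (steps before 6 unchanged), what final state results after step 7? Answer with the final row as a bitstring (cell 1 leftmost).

(re-executing steps 6..7 under rule 154; state before step 6: 100000011)
step 6: 010000111
step 7: 001001110

001001110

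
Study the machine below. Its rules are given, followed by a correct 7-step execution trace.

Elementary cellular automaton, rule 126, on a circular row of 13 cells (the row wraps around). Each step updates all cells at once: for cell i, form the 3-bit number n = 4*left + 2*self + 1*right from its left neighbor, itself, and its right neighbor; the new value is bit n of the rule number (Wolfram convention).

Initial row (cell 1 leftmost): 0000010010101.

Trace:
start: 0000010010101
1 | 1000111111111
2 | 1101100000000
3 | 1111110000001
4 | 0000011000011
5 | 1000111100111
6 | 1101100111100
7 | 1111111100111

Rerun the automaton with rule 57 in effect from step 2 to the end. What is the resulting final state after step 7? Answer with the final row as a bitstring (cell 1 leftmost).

1010110111100

(re-executing steps 2..7 under rule 57; state before step 2: 1000111111111)
2 | 0110100000000
3 | 0101011111111
4 | 1010110000000
5 | 0101101111110
6 | 0011011000001
7 | 1010110111100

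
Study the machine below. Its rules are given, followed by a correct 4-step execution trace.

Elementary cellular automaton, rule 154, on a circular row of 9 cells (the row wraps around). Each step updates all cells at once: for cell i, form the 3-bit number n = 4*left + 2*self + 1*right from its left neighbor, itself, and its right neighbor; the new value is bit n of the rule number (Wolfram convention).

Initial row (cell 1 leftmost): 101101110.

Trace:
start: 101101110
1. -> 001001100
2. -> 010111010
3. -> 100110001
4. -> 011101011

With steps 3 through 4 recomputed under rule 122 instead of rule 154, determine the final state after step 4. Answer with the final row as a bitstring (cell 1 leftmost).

111111111

(re-executing steps 3..4 under rule 122; state before step 3: 010111010)
3. -> 101101101
4. -> 111111111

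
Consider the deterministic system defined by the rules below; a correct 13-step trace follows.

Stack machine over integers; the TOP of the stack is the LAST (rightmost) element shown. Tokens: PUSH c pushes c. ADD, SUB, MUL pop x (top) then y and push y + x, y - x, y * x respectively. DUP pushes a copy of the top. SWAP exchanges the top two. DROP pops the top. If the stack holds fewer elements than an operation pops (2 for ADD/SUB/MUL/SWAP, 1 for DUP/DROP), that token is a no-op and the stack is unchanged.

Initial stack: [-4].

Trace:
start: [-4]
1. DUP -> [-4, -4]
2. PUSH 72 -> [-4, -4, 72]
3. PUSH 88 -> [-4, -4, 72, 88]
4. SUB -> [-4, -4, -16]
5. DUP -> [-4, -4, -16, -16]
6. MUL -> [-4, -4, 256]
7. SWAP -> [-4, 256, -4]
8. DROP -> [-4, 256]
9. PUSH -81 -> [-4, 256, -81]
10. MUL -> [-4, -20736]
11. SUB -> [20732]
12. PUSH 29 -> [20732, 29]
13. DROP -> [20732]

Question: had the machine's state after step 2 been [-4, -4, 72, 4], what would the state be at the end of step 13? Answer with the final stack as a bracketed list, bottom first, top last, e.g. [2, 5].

[-4, 571532]

state after step 2 := [-4, -4, 72, 4]
3. PUSH 88 -> [-4, -4, 72, 4, 88]
4. SUB -> [-4, -4, 72, -84]
5. DUP -> [-4, -4, 72, -84, -84]
6. MUL -> [-4, -4, 72, 7056]
7. SWAP -> [-4, -4, 7056, 72]
8. DROP -> [-4, -4, 7056]
9. PUSH -81 -> [-4, -4, 7056, -81]
10. MUL -> [-4, -4, -571536]
11. SUB -> [-4, 571532]
12. PUSH 29 -> [-4, 571532, 29]
13. DROP -> [-4, 571532]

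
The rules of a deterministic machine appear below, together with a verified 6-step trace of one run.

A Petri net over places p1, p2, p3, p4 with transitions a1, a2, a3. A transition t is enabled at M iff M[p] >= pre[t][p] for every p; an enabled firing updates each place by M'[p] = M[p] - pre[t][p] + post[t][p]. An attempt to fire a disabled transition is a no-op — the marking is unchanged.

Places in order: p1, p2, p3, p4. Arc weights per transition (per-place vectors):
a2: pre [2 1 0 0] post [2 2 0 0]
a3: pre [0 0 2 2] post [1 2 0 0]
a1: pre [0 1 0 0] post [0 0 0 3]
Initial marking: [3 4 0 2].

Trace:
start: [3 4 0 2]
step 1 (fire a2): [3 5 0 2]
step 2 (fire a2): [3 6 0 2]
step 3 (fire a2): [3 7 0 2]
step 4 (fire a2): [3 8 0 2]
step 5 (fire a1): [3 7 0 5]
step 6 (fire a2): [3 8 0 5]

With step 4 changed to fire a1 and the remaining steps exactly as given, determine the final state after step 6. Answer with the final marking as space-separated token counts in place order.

(re-executing from step 4 with the substitution; state before step 4: [3 7 0 2])
step 4 (fire a1): [3 6 0 5]
step 5 (fire a1): [3 5 0 8]
step 6 (fire a2): [3 6 0 8]

3 6 0 8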